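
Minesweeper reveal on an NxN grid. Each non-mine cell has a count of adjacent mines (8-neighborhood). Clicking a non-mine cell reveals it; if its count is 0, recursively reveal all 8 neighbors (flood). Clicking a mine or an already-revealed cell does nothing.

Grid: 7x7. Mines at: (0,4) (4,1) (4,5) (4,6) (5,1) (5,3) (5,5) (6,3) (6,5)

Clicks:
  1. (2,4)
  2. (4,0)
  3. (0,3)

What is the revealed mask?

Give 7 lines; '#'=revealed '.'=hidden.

Answer: ####.##
#######
#######
#######
#.###..
.......
.......

Derivation:
Click 1 (2,4) count=0: revealed 30 new [(0,0) (0,1) (0,2) (0,3) (0,5) (0,6) (1,0) (1,1) (1,2) (1,3) (1,4) (1,5) (1,6) (2,0) (2,1) (2,2) (2,3) (2,4) (2,5) (2,6) (3,0) (3,1) (3,2) (3,3) (3,4) (3,5) (3,6) (4,2) (4,3) (4,4)] -> total=30
Click 2 (4,0) count=2: revealed 1 new [(4,0)] -> total=31
Click 3 (0,3) count=1: revealed 0 new [(none)] -> total=31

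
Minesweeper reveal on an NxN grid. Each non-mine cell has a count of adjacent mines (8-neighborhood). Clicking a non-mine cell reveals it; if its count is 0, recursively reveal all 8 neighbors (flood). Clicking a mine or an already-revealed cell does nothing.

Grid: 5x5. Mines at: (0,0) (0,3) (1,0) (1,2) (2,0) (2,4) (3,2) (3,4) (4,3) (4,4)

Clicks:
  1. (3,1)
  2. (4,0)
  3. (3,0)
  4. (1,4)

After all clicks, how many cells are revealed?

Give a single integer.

Click 1 (3,1) count=2: revealed 1 new [(3,1)] -> total=1
Click 2 (4,0) count=0: revealed 3 new [(3,0) (4,0) (4,1)] -> total=4
Click 3 (3,0) count=1: revealed 0 new [(none)] -> total=4
Click 4 (1,4) count=2: revealed 1 new [(1,4)] -> total=5

Answer: 5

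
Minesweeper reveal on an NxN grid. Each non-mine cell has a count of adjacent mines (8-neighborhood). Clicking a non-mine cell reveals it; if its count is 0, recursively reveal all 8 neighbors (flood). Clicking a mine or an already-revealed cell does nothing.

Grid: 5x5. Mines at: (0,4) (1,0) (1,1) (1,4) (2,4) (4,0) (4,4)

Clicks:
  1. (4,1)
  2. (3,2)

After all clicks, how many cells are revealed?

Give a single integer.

Click 1 (4,1) count=1: revealed 1 new [(4,1)] -> total=1
Click 2 (3,2) count=0: revealed 8 new [(2,1) (2,2) (2,3) (3,1) (3,2) (3,3) (4,2) (4,3)] -> total=9

Answer: 9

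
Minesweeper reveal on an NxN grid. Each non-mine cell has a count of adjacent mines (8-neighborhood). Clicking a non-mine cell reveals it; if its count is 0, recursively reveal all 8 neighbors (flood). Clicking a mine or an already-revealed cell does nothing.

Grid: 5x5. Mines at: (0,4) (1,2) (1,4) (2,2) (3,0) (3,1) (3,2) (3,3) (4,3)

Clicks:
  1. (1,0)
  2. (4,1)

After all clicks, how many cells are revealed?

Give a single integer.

Answer: 7

Derivation:
Click 1 (1,0) count=0: revealed 6 new [(0,0) (0,1) (1,0) (1,1) (2,0) (2,1)] -> total=6
Click 2 (4,1) count=3: revealed 1 new [(4,1)] -> total=7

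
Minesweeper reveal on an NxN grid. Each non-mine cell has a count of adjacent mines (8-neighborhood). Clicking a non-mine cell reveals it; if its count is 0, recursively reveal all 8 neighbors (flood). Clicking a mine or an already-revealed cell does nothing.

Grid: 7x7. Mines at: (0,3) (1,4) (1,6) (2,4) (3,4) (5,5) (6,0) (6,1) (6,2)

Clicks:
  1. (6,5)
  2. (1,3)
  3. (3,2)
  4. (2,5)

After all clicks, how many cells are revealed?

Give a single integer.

Answer: 25

Derivation:
Click 1 (6,5) count=1: revealed 1 new [(6,5)] -> total=1
Click 2 (1,3) count=3: revealed 1 new [(1,3)] -> total=2
Click 3 (3,2) count=0: revealed 22 new [(0,0) (0,1) (0,2) (1,0) (1,1) (1,2) (2,0) (2,1) (2,2) (2,3) (3,0) (3,1) (3,2) (3,3) (4,0) (4,1) (4,2) (4,3) (5,0) (5,1) (5,2) (5,3)] -> total=24
Click 4 (2,5) count=4: revealed 1 new [(2,5)] -> total=25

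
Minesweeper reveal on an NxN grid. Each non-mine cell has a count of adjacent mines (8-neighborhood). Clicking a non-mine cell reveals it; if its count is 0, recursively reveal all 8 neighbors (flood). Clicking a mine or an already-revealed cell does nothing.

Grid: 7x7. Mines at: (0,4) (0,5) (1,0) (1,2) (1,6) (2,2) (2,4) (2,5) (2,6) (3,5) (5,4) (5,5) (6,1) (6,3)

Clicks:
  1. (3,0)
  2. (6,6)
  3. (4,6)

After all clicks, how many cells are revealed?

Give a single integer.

Click 1 (3,0) count=0: revealed 14 new [(2,0) (2,1) (3,0) (3,1) (3,2) (3,3) (4,0) (4,1) (4,2) (4,3) (5,0) (5,1) (5,2) (5,3)] -> total=14
Click 2 (6,6) count=1: revealed 1 new [(6,6)] -> total=15
Click 3 (4,6) count=2: revealed 1 new [(4,6)] -> total=16

Answer: 16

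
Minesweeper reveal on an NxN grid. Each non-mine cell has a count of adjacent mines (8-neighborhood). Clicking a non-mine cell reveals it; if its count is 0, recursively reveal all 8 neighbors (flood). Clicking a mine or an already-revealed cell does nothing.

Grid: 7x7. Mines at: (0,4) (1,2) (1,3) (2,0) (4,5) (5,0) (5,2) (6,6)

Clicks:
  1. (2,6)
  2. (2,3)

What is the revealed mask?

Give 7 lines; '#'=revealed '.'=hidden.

Click 1 (2,6) count=0: revealed 11 new [(0,5) (0,6) (1,4) (1,5) (1,6) (2,4) (2,5) (2,6) (3,4) (3,5) (3,6)] -> total=11
Click 2 (2,3) count=2: revealed 1 new [(2,3)] -> total=12

Answer: .....##
....###
...####
....###
.......
.......
.......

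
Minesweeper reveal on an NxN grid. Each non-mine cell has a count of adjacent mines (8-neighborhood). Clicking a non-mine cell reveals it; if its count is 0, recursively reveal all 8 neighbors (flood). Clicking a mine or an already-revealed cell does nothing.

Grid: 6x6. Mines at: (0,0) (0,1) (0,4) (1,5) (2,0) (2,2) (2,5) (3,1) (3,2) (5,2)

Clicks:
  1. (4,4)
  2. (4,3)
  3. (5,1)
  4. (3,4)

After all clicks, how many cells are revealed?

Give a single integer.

Click 1 (4,4) count=0: revealed 9 new [(3,3) (3,4) (3,5) (4,3) (4,4) (4,5) (5,3) (5,4) (5,5)] -> total=9
Click 2 (4,3) count=2: revealed 0 new [(none)] -> total=9
Click 3 (5,1) count=1: revealed 1 new [(5,1)] -> total=10
Click 4 (3,4) count=1: revealed 0 new [(none)] -> total=10

Answer: 10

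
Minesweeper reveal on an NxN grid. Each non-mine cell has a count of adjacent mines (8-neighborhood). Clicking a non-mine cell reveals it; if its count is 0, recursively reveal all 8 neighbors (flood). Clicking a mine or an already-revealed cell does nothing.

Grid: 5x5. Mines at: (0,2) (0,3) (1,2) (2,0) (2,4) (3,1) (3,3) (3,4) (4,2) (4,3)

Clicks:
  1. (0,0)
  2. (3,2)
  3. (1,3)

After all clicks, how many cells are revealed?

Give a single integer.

Answer: 6

Derivation:
Click 1 (0,0) count=0: revealed 4 new [(0,0) (0,1) (1,0) (1,1)] -> total=4
Click 2 (3,2) count=4: revealed 1 new [(3,2)] -> total=5
Click 3 (1,3) count=4: revealed 1 new [(1,3)] -> total=6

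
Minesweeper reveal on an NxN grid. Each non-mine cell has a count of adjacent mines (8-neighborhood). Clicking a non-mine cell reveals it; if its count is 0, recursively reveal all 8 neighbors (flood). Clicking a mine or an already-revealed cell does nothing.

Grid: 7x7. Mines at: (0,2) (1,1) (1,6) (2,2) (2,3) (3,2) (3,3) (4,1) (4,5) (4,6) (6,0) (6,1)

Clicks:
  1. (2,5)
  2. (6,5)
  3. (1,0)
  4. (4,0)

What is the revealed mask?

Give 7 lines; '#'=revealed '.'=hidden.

Answer: .......
#......
.....#.
.......
#.###..
..#####
..#####

Derivation:
Click 1 (2,5) count=1: revealed 1 new [(2,5)] -> total=1
Click 2 (6,5) count=0: revealed 13 new [(4,2) (4,3) (4,4) (5,2) (5,3) (5,4) (5,5) (5,6) (6,2) (6,3) (6,4) (6,5) (6,6)] -> total=14
Click 3 (1,0) count=1: revealed 1 new [(1,0)] -> total=15
Click 4 (4,0) count=1: revealed 1 new [(4,0)] -> total=16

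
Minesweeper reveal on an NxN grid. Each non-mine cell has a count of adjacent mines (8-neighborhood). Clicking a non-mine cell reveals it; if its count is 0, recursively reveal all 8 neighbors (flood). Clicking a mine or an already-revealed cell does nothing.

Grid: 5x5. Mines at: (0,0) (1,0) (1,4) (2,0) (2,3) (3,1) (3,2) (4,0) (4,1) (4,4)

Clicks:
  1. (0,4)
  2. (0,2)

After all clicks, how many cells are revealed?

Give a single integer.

Answer: 7

Derivation:
Click 1 (0,4) count=1: revealed 1 new [(0,4)] -> total=1
Click 2 (0,2) count=0: revealed 6 new [(0,1) (0,2) (0,3) (1,1) (1,2) (1,3)] -> total=7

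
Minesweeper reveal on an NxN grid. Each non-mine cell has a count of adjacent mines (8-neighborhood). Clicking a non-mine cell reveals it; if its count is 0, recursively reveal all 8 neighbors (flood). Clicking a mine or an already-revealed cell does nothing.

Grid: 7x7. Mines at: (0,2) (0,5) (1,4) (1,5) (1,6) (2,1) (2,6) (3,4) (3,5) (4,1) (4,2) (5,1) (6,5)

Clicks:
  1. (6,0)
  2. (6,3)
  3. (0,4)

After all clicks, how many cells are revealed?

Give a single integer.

Click 1 (6,0) count=1: revealed 1 new [(6,0)] -> total=1
Click 2 (6,3) count=0: revealed 6 new [(5,2) (5,3) (5,4) (6,2) (6,3) (6,4)] -> total=7
Click 3 (0,4) count=3: revealed 1 new [(0,4)] -> total=8

Answer: 8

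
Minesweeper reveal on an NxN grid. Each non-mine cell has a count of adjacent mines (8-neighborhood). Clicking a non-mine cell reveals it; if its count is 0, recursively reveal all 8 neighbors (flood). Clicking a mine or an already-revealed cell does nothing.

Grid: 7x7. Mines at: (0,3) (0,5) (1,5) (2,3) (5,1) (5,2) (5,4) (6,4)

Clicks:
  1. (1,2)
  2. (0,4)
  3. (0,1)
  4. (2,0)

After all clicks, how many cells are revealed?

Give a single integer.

Click 1 (1,2) count=2: revealed 1 new [(1,2)] -> total=1
Click 2 (0,4) count=3: revealed 1 new [(0,4)] -> total=2
Click 3 (0,1) count=0: revealed 14 new [(0,0) (0,1) (0,2) (1,0) (1,1) (2,0) (2,1) (2,2) (3,0) (3,1) (3,2) (4,0) (4,1) (4,2)] -> total=16
Click 4 (2,0) count=0: revealed 0 new [(none)] -> total=16

Answer: 16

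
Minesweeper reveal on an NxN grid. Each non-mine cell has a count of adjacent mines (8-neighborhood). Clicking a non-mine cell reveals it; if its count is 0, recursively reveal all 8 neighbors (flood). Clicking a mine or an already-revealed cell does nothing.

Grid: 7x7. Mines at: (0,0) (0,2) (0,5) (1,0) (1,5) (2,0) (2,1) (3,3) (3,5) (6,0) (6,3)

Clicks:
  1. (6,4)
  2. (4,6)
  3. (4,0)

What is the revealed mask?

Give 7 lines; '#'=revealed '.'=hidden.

Click 1 (6,4) count=1: revealed 1 new [(6,4)] -> total=1
Click 2 (4,6) count=1: revealed 1 new [(4,6)] -> total=2
Click 3 (4,0) count=0: revealed 9 new [(3,0) (3,1) (3,2) (4,0) (4,1) (4,2) (5,0) (5,1) (5,2)] -> total=11

Answer: .......
.......
.......
###....
###...#
###....
....#..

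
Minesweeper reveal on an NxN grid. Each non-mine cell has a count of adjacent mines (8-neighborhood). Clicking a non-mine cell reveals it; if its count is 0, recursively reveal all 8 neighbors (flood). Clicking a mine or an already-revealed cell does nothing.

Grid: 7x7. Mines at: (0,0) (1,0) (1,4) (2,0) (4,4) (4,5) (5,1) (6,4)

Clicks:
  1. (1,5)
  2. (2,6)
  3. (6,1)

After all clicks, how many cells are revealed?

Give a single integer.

Answer: 9

Derivation:
Click 1 (1,5) count=1: revealed 1 new [(1,5)] -> total=1
Click 2 (2,6) count=0: revealed 7 new [(0,5) (0,6) (1,6) (2,5) (2,6) (3,5) (3,6)] -> total=8
Click 3 (6,1) count=1: revealed 1 new [(6,1)] -> total=9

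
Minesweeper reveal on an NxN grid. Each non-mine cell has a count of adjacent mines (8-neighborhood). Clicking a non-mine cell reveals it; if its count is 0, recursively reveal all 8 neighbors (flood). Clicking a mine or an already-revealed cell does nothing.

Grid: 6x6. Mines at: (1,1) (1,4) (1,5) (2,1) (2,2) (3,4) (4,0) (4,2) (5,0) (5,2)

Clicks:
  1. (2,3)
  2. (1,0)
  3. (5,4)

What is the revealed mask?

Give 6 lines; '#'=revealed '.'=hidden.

Click 1 (2,3) count=3: revealed 1 new [(2,3)] -> total=1
Click 2 (1,0) count=2: revealed 1 new [(1,0)] -> total=2
Click 3 (5,4) count=0: revealed 6 new [(4,3) (4,4) (4,5) (5,3) (5,4) (5,5)] -> total=8

Answer: ......
#.....
...#..
......
...###
...###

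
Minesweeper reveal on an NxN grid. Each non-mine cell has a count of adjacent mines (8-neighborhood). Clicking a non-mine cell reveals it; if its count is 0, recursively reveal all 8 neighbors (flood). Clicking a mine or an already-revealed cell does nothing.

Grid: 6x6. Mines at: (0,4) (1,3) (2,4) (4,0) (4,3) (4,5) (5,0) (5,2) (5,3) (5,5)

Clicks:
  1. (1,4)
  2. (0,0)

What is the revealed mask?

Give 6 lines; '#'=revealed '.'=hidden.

Answer: ###...
###.#.
###...
###...
......
......

Derivation:
Click 1 (1,4) count=3: revealed 1 new [(1,4)] -> total=1
Click 2 (0,0) count=0: revealed 12 new [(0,0) (0,1) (0,2) (1,0) (1,1) (1,2) (2,0) (2,1) (2,2) (3,0) (3,1) (3,2)] -> total=13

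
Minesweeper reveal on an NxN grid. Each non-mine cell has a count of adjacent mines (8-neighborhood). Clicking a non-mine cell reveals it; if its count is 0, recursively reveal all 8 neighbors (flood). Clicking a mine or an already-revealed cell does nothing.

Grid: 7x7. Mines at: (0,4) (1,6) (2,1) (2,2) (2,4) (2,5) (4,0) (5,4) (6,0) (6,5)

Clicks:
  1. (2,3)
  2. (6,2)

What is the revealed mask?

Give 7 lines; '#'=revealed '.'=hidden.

Answer: .......
.......
...#...
.###...
.###...
.###...
.###...

Derivation:
Click 1 (2,3) count=2: revealed 1 new [(2,3)] -> total=1
Click 2 (6,2) count=0: revealed 12 new [(3,1) (3,2) (3,3) (4,1) (4,2) (4,3) (5,1) (5,2) (5,3) (6,1) (6,2) (6,3)] -> total=13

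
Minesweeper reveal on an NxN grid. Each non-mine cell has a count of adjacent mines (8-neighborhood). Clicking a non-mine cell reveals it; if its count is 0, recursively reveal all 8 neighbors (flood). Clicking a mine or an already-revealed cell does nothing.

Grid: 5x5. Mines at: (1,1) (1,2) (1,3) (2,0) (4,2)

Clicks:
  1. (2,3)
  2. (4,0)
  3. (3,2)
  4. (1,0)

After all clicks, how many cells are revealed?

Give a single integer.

Click 1 (2,3) count=2: revealed 1 new [(2,3)] -> total=1
Click 2 (4,0) count=0: revealed 4 new [(3,0) (3,1) (4,0) (4,1)] -> total=5
Click 3 (3,2) count=1: revealed 1 new [(3,2)] -> total=6
Click 4 (1,0) count=2: revealed 1 new [(1,0)] -> total=7

Answer: 7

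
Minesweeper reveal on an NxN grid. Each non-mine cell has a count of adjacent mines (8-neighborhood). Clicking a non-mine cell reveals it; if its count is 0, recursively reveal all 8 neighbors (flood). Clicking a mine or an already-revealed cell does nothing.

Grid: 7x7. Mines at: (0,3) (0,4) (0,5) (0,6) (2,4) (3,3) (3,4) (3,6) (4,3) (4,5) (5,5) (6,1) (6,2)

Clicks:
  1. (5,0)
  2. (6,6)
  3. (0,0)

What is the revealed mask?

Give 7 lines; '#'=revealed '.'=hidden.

Click 1 (5,0) count=1: revealed 1 new [(5,0)] -> total=1
Click 2 (6,6) count=1: revealed 1 new [(6,6)] -> total=2
Click 3 (0,0) count=0: revealed 17 new [(0,0) (0,1) (0,2) (1,0) (1,1) (1,2) (2,0) (2,1) (2,2) (3,0) (3,1) (3,2) (4,0) (4,1) (4,2) (5,1) (5,2)] -> total=19

Answer: ###....
###....
###....
###....
###....
###....
......#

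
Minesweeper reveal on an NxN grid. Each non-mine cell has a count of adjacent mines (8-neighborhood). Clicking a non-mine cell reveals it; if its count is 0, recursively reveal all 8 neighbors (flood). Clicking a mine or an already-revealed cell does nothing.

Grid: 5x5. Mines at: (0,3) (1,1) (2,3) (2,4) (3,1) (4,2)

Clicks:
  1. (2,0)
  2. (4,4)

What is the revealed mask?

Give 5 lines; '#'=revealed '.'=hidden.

Click 1 (2,0) count=2: revealed 1 new [(2,0)] -> total=1
Click 2 (4,4) count=0: revealed 4 new [(3,3) (3,4) (4,3) (4,4)] -> total=5

Answer: .....
.....
#....
...##
...##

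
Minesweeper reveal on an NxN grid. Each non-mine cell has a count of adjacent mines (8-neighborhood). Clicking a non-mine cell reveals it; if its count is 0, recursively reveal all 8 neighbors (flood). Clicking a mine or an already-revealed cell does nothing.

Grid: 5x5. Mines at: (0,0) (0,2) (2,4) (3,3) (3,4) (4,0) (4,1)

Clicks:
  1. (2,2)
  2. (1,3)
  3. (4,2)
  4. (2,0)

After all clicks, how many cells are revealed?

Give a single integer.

Click 1 (2,2) count=1: revealed 1 new [(2,2)] -> total=1
Click 2 (1,3) count=2: revealed 1 new [(1,3)] -> total=2
Click 3 (4,2) count=2: revealed 1 new [(4,2)] -> total=3
Click 4 (2,0) count=0: revealed 8 new [(1,0) (1,1) (1,2) (2,0) (2,1) (3,0) (3,1) (3,2)] -> total=11

Answer: 11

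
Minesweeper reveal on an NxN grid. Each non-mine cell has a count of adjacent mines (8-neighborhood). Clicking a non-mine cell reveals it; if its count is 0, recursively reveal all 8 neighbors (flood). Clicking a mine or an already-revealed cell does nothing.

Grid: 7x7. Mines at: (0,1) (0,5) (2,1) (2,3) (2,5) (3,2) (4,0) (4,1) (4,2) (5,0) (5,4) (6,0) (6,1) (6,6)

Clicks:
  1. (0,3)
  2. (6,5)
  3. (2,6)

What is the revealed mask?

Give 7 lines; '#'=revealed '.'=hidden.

Answer: ..###..
..###..
......#
.......
.......
.......
.....#.

Derivation:
Click 1 (0,3) count=0: revealed 6 new [(0,2) (0,3) (0,4) (1,2) (1,3) (1,4)] -> total=6
Click 2 (6,5) count=2: revealed 1 new [(6,5)] -> total=7
Click 3 (2,6) count=1: revealed 1 new [(2,6)] -> total=8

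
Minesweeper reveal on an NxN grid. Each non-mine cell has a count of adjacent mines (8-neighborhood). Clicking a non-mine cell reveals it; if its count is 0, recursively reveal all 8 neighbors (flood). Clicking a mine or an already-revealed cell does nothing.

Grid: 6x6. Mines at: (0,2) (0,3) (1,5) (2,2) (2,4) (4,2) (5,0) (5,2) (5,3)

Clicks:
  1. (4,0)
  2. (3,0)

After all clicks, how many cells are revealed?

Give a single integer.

Click 1 (4,0) count=1: revealed 1 new [(4,0)] -> total=1
Click 2 (3,0) count=0: revealed 9 new [(0,0) (0,1) (1,0) (1,1) (2,0) (2,1) (3,0) (3,1) (4,1)] -> total=10

Answer: 10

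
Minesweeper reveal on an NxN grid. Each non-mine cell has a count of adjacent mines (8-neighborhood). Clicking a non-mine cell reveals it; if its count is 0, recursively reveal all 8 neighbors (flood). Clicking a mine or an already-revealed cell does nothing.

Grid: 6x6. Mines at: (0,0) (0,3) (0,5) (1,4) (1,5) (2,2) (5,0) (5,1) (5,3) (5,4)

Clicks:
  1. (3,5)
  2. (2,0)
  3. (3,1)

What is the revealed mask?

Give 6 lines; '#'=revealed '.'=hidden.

Answer: ......
##....
##.###
##.###
##.###
......

Derivation:
Click 1 (3,5) count=0: revealed 9 new [(2,3) (2,4) (2,5) (3,3) (3,4) (3,5) (4,3) (4,4) (4,5)] -> total=9
Click 2 (2,0) count=0: revealed 8 new [(1,0) (1,1) (2,0) (2,1) (3,0) (3,1) (4,0) (4,1)] -> total=17
Click 3 (3,1) count=1: revealed 0 new [(none)] -> total=17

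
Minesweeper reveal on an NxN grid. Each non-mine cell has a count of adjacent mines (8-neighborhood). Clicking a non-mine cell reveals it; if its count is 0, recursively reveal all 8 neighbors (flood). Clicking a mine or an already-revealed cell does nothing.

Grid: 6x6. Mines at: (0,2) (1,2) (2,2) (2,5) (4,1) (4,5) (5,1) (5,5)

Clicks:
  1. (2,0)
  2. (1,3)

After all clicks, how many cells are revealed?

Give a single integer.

Click 1 (2,0) count=0: revealed 8 new [(0,0) (0,1) (1,0) (1,1) (2,0) (2,1) (3,0) (3,1)] -> total=8
Click 2 (1,3) count=3: revealed 1 new [(1,3)] -> total=9

Answer: 9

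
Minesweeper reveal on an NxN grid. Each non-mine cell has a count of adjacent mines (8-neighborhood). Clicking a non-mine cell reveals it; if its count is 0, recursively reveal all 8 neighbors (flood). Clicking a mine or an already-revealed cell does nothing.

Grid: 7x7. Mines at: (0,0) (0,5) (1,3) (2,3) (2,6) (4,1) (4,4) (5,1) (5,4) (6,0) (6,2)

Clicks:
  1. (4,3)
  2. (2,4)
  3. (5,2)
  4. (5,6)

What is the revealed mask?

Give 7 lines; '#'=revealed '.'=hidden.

Answer: .......
.......
....#..
.....##
...#.##
..#..##
.....##

Derivation:
Click 1 (4,3) count=2: revealed 1 new [(4,3)] -> total=1
Click 2 (2,4) count=2: revealed 1 new [(2,4)] -> total=2
Click 3 (5,2) count=3: revealed 1 new [(5,2)] -> total=3
Click 4 (5,6) count=0: revealed 8 new [(3,5) (3,6) (4,5) (4,6) (5,5) (5,6) (6,5) (6,6)] -> total=11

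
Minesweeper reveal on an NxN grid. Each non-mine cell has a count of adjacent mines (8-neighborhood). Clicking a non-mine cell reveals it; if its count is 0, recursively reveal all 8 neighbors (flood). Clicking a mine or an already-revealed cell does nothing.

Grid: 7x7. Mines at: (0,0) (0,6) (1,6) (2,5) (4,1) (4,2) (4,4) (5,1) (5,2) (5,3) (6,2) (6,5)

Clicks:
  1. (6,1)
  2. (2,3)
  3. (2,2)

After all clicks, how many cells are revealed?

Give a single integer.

Answer: 22

Derivation:
Click 1 (6,1) count=3: revealed 1 new [(6,1)] -> total=1
Click 2 (2,3) count=0: revealed 21 new [(0,1) (0,2) (0,3) (0,4) (0,5) (1,0) (1,1) (1,2) (1,3) (1,4) (1,5) (2,0) (2,1) (2,2) (2,3) (2,4) (3,0) (3,1) (3,2) (3,3) (3,4)] -> total=22
Click 3 (2,2) count=0: revealed 0 new [(none)] -> total=22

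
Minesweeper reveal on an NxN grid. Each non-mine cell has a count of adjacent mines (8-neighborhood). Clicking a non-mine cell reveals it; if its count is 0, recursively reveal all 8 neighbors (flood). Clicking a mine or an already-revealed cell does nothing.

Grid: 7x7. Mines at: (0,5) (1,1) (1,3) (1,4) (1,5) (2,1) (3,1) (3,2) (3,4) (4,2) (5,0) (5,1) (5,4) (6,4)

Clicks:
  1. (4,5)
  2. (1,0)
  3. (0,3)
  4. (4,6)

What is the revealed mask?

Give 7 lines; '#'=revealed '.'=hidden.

Answer: ...#...
#......
.....##
.....##
.....##
.....##
.....##

Derivation:
Click 1 (4,5) count=2: revealed 1 new [(4,5)] -> total=1
Click 2 (1,0) count=2: revealed 1 new [(1,0)] -> total=2
Click 3 (0,3) count=2: revealed 1 new [(0,3)] -> total=3
Click 4 (4,6) count=0: revealed 9 new [(2,5) (2,6) (3,5) (3,6) (4,6) (5,5) (5,6) (6,5) (6,6)] -> total=12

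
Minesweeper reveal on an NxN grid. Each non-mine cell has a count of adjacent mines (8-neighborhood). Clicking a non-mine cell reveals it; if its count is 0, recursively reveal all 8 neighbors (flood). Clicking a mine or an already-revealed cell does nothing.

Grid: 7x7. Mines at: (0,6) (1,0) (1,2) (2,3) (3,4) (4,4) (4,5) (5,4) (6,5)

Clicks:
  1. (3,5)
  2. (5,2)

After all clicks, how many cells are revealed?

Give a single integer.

Click 1 (3,5) count=3: revealed 1 new [(3,5)] -> total=1
Click 2 (5,2) count=0: revealed 19 new [(2,0) (2,1) (2,2) (3,0) (3,1) (3,2) (3,3) (4,0) (4,1) (4,2) (4,3) (5,0) (5,1) (5,2) (5,3) (6,0) (6,1) (6,2) (6,3)] -> total=20

Answer: 20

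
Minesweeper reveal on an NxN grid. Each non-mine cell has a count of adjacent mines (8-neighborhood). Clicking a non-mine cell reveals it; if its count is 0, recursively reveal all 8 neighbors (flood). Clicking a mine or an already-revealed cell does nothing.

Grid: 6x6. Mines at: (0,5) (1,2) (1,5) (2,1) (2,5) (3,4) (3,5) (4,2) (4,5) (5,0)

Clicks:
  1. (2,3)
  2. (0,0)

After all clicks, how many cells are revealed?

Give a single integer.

Click 1 (2,3) count=2: revealed 1 new [(2,3)] -> total=1
Click 2 (0,0) count=0: revealed 4 new [(0,0) (0,1) (1,0) (1,1)] -> total=5

Answer: 5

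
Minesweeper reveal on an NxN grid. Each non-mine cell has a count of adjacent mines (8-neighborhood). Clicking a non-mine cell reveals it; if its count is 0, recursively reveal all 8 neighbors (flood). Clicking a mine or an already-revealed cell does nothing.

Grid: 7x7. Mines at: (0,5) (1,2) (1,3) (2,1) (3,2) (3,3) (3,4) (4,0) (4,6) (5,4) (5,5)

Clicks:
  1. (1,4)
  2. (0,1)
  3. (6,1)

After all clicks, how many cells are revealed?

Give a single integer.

Click 1 (1,4) count=2: revealed 1 new [(1,4)] -> total=1
Click 2 (0,1) count=1: revealed 1 new [(0,1)] -> total=2
Click 3 (6,1) count=0: revealed 11 new [(4,1) (4,2) (4,3) (5,0) (5,1) (5,2) (5,3) (6,0) (6,1) (6,2) (6,3)] -> total=13

Answer: 13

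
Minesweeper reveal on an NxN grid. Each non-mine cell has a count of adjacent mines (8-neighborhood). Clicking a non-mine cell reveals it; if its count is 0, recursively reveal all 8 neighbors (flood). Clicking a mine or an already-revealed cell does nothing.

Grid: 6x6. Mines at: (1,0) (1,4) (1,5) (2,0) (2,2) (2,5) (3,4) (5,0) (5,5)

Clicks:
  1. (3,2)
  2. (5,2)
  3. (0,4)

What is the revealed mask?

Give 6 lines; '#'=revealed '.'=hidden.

Answer: ....#.
......
......
.###..
.####.
.####.

Derivation:
Click 1 (3,2) count=1: revealed 1 new [(3,2)] -> total=1
Click 2 (5,2) count=0: revealed 10 new [(3,1) (3,3) (4,1) (4,2) (4,3) (4,4) (5,1) (5,2) (5,3) (5,4)] -> total=11
Click 3 (0,4) count=2: revealed 1 new [(0,4)] -> total=12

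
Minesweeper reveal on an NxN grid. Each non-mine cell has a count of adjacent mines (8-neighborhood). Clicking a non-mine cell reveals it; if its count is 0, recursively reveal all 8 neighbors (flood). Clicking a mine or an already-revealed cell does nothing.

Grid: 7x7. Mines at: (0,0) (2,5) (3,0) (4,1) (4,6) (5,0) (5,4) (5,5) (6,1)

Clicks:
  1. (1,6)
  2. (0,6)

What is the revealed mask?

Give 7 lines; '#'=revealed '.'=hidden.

Answer: .######
.######
.####..
.####..
..###..
.......
.......

Derivation:
Click 1 (1,6) count=1: revealed 1 new [(1,6)] -> total=1
Click 2 (0,6) count=0: revealed 22 new [(0,1) (0,2) (0,3) (0,4) (0,5) (0,6) (1,1) (1,2) (1,3) (1,4) (1,5) (2,1) (2,2) (2,3) (2,4) (3,1) (3,2) (3,3) (3,4) (4,2) (4,3) (4,4)] -> total=23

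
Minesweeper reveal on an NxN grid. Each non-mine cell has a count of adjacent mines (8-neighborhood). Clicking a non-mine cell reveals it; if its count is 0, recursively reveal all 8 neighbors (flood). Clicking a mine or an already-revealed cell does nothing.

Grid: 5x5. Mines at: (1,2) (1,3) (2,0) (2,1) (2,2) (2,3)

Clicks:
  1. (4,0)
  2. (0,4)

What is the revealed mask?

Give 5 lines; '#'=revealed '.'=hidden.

Click 1 (4,0) count=0: revealed 10 new [(3,0) (3,1) (3,2) (3,3) (3,4) (4,0) (4,1) (4,2) (4,3) (4,4)] -> total=10
Click 2 (0,4) count=1: revealed 1 new [(0,4)] -> total=11

Answer: ....#
.....
.....
#####
#####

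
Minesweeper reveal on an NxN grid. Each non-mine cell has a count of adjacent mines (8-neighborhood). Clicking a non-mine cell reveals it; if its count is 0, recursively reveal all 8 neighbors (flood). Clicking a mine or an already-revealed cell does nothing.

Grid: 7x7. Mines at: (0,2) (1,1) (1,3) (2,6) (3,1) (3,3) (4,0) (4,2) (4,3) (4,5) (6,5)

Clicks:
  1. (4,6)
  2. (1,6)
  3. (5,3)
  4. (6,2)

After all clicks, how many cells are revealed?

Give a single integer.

Answer: 12

Derivation:
Click 1 (4,6) count=1: revealed 1 new [(4,6)] -> total=1
Click 2 (1,6) count=1: revealed 1 new [(1,6)] -> total=2
Click 3 (5,3) count=2: revealed 1 new [(5,3)] -> total=3
Click 4 (6,2) count=0: revealed 9 new [(5,0) (5,1) (5,2) (5,4) (6,0) (6,1) (6,2) (6,3) (6,4)] -> total=12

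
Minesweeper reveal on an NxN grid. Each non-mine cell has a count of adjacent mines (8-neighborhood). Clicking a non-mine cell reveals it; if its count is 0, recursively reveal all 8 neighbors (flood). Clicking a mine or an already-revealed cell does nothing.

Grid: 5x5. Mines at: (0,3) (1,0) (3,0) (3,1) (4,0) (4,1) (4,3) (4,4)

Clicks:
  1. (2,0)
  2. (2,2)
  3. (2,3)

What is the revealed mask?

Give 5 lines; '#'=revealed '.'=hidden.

Answer: .....
..###
#.###
..###
.....

Derivation:
Click 1 (2,0) count=3: revealed 1 new [(2,0)] -> total=1
Click 2 (2,2) count=1: revealed 1 new [(2,2)] -> total=2
Click 3 (2,3) count=0: revealed 8 new [(1,2) (1,3) (1,4) (2,3) (2,4) (3,2) (3,3) (3,4)] -> total=10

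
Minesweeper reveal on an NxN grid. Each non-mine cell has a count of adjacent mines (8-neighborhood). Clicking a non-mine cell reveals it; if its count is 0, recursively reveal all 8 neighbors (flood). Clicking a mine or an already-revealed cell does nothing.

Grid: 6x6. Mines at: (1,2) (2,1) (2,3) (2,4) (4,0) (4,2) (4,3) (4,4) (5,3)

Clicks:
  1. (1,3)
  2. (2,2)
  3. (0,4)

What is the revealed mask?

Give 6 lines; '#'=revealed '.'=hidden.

Answer: ...###
...###
..#...
......
......
......

Derivation:
Click 1 (1,3) count=3: revealed 1 new [(1,3)] -> total=1
Click 2 (2,2) count=3: revealed 1 new [(2,2)] -> total=2
Click 3 (0,4) count=0: revealed 5 new [(0,3) (0,4) (0,5) (1,4) (1,5)] -> total=7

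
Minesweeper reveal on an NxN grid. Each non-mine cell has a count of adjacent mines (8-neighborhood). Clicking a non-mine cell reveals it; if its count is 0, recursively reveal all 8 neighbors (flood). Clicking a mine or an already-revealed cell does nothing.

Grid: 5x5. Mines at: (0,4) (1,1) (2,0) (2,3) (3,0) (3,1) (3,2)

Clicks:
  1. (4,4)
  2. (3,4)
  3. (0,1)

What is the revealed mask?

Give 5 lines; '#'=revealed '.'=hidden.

Answer: .#...
.....
.....
...##
...##

Derivation:
Click 1 (4,4) count=0: revealed 4 new [(3,3) (3,4) (4,3) (4,4)] -> total=4
Click 2 (3,4) count=1: revealed 0 new [(none)] -> total=4
Click 3 (0,1) count=1: revealed 1 new [(0,1)] -> total=5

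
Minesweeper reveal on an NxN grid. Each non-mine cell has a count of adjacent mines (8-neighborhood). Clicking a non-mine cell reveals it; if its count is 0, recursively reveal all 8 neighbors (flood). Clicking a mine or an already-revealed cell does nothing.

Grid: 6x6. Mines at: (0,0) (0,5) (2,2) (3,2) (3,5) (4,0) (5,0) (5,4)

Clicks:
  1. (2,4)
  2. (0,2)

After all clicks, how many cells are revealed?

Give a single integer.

Click 1 (2,4) count=1: revealed 1 new [(2,4)] -> total=1
Click 2 (0,2) count=0: revealed 8 new [(0,1) (0,2) (0,3) (0,4) (1,1) (1,2) (1,3) (1,4)] -> total=9

Answer: 9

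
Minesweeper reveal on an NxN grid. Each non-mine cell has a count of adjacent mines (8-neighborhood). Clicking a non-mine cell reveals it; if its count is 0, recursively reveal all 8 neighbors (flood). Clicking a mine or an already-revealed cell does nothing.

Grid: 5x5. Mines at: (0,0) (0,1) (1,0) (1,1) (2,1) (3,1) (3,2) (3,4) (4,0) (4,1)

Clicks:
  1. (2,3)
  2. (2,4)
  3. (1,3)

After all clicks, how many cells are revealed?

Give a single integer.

Click 1 (2,3) count=2: revealed 1 new [(2,3)] -> total=1
Click 2 (2,4) count=1: revealed 1 new [(2,4)] -> total=2
Click 3 (1,3) count=0: revealed 7 new [(0,2) (0,3) (0,4) (1,2) (1,3) (1,4) (2,2)] -> total=9

Answer: 9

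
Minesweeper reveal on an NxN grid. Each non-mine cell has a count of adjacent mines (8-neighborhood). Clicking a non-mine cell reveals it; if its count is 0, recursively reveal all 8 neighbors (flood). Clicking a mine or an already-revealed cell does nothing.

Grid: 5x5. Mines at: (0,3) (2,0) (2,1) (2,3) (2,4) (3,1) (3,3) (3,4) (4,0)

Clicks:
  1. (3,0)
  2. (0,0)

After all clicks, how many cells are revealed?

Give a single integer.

Answer: 7

Derivation:
Click 1 (3,0) count=4: revealed 1 new [(3,0)] -> total=1
Click 2 (0,0) count=0: revealed 6 new [(0,0) (0,1) (0,2) (1,0) (1,1) (1,2)] -> total=7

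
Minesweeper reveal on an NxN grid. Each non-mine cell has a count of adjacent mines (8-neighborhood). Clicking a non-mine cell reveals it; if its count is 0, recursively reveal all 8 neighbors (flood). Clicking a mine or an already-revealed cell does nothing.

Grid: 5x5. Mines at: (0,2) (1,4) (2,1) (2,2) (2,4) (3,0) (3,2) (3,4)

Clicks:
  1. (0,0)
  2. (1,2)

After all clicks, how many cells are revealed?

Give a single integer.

Answer: 5

Derivation:
Click 1 (0,0) count=0: revealed 4 new [(0,0) (0,1) (1,0) (1,1)] -> total=4
Click 2 (1,2) count=3: revealed 1 new [(1,2)] -> total=5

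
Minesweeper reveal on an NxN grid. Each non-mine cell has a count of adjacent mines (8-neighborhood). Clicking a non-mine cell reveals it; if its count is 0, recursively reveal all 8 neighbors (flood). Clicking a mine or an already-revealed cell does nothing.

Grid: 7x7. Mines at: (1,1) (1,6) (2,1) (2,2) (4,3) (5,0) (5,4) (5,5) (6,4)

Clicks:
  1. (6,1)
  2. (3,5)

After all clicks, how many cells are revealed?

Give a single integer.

Click 1 (6,1) count=1: revealed 1 new [(6,1)] -> total=1
Click 2 (3,5) count=0: revealed 19 new [(0,2) (0,3) (0,4) (0,5) (1,2) (1,3) (1,4) (1,5) (2,3) (2,4) (2,5) (2,6) (3,3) (3,4) (3,5) (3,6) (4,4) (4,5) (4,6)] -> total=20

Answer: 20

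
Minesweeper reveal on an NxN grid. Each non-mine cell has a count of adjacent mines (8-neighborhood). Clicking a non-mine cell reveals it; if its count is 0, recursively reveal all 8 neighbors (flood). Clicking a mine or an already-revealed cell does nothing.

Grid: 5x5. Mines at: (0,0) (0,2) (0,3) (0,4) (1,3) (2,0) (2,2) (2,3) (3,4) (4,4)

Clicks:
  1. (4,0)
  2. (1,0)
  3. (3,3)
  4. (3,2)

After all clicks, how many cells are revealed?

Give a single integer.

Answer: 9

Derivation:
Click 1 (4,0) count=0: revealed 8 new [(3,0) (3,1) (3,2) (3,3) (4,0) (4,1) (4,2) (4,3)] -> total=8
Click 2 (1,0) count=2: revealed 1 new [(1,0)] -> total=9
Click 3 (3,3) count=4: revealed 0 new [(none)] -> total=9
Click 4 (3,2) count=2: revealed 0 new [(none)] -> total=9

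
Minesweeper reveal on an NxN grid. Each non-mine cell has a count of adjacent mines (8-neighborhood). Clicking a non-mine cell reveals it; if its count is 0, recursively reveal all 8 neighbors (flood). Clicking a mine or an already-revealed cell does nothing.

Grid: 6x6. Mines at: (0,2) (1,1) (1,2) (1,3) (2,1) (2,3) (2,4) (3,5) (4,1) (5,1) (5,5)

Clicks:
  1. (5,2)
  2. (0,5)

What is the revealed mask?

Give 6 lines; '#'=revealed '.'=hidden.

Click 1 (5,2) count=2: revealed 1 new [(5,2)] -> total=1
Click 2 (0,5) count=0: revealed 4 new [(0,4) (0,5) (1,4) (1,5)] -> total=5

Answer: ....##
....##
......
......
......
..#...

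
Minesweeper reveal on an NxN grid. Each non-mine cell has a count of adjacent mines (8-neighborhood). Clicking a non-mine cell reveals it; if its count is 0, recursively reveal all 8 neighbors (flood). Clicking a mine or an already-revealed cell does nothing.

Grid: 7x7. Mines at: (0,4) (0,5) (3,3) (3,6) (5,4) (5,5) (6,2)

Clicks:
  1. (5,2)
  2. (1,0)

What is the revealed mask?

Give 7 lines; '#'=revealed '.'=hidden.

Click 1 (5,2) count=1: revealed 1 new [(5,2)] -> total=1
Click 2 (1,0) count=0: revealed 22 new [(0,0) (0,1) (0,2) (0,3) (1,0) (1,1) (1,2) (1,3) (2,0) (2,1) (2,2) (2,3) (3,0) (3,1) (3,2) (4,0) (4,1) (4,2) (5,0) (5,1) (6,0) (6,1)] -> total=23

Answer: ####...
####...
####...
###....
###....
###....
##.....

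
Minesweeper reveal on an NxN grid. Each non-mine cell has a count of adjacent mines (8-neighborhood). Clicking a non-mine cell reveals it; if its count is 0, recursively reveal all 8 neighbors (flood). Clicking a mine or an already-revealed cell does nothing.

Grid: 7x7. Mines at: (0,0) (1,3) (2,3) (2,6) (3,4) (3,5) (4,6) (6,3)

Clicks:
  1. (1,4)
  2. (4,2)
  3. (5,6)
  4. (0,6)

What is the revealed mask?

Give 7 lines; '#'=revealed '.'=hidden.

Click 1 (1,4) count=2: revealed 1 new [(1,4)] -> total=1
Click 2 (4,2) count=0: revealed 21 new [(1,0) (1,1) (1,2) (2,0) (2,1) (2,2) (3,0) (3,1) (3,2) (3,3) (4,0) (4,1) (4,2) (4,3) (5,0) (5,1) (5,2) (5,3) (6,0) (6,1) (6,2)] -> total=22
Click 3 (5,6) count=1: revealed 1 new [(5,6)] -> total=23
Click 4 (0,6) count=0: revealed 5 new [(0,4) (0,5) (0,6) (1,5) (1,6)] -> total=28

Answer: ....###
###.###
###....
####...
####...
####..#
###....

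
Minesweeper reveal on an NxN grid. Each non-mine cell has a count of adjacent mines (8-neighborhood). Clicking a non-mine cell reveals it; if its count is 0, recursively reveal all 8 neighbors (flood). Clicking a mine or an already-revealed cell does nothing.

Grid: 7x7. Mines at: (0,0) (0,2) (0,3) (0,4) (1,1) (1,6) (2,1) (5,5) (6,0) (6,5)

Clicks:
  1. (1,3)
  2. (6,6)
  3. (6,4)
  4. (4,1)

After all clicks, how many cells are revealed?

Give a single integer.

Answer: 33

Derivation:
Click 1 (1,3) count=3: revealed 1 new [(1,3)] -> total=1
Click 2 (6,6) count=2: revealed 1 new [(6,6)] -> total=2
Click 3 (6,4) count=2: revealed 1 new [(6,4)] -> total=3
Click 4 (4,1) count=0: revealed 30 new [(1,2) (1,4) (1,5) (2,2) (2,3) (2,4) (2,5) (2,6) (3,0) (3,1) (3,2) (3,3) (3,4) (3,5) (3,6) (4,0) (4,1) (4,2) (4,3) (4,4) (4,5) (4,6) (5,0) (5,1) (5,2) (5,3) (5,4) (6,1) (6,2) (6,3)] -> total=33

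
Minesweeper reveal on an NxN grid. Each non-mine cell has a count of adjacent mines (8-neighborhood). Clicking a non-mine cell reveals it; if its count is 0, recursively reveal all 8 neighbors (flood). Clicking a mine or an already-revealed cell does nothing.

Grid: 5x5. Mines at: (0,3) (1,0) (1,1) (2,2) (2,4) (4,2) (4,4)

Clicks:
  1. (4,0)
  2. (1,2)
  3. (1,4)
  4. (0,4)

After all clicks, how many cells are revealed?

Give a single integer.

Click 1 (4,0) count=0: revealed 6 new [(2,0) (2,1) (3,0) (3,1) (4,0) (4,1)] -> total=6
Click 2 (1,2) count=3: revealed 1 new [(1,2)] -> total=7
Click 3 (1,4) count=2: revealed 1 new [(1,4)] -> total=8
Click 4 (0,4) count=1: revealed 1 new [(0,4)] -> total=9

Answer: 9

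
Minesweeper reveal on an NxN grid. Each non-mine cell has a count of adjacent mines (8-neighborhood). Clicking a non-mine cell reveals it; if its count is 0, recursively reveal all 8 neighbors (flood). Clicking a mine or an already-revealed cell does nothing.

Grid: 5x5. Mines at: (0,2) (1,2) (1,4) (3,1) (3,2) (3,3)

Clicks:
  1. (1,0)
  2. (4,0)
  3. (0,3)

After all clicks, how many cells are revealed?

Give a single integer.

Answer: 8

Derivation:
Click 1 (1,0) count=0: revealed 6 new [(0,0) (0,1) (1,0) (1,1) (2,0) (2,1)] -> total=6
Click 2 (4,0) count=1: revealed 1 new [(4,0)] -> total=7
Click 3 (0,3) count=3: revealed 1 new [(0,3)] -> total=8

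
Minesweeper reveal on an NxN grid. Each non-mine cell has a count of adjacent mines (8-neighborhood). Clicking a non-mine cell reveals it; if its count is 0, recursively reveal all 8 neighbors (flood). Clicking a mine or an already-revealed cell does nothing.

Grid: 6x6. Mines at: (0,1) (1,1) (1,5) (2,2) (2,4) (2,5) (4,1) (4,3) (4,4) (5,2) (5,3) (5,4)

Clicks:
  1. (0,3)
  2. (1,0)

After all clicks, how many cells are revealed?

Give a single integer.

Click 1 (0,3) count=0: revealed 6 new [(0,2) (0,3) (0,4) (1,2) (1,3) (1,4)] -> total=6
Click 2 (1,0) count=2: revealed 1 new [(1,0)] -> total=7

Answer: 7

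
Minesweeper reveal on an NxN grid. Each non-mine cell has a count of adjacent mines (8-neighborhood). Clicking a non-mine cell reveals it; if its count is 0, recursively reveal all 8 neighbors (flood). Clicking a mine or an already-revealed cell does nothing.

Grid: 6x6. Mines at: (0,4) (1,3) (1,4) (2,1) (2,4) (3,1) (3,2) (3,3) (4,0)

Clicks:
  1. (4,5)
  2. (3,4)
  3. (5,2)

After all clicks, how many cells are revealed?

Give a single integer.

Answer: 12

Derivation:
Click 1 (4,5) count=0: revealed 12 new [(3,4) (3,5) (4,1) (4,2) (4,3) (4,4) (4,5) (5,1) (5,2) (5,3) (5,4) (5,5)] -> total=12
Click 2 (3,4) count=2: revealed 0 new [(none)] -> total=12
Click 3 (5,2) count=0: revealed 0 new [(none)] -> total=12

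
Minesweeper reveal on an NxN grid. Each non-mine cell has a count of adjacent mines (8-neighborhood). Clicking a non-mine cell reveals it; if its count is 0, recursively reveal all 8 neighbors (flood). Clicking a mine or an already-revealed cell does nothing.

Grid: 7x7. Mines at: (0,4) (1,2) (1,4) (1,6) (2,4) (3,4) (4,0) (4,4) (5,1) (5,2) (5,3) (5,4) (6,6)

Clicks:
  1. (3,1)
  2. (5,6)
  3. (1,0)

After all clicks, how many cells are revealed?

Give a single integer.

Answer: 9

Derivation:
Click 1 (3,1) count=1: revealed 1 new [(3,1)] -> total=1
Click 2 (5,6) count=1: revealed 1 new [(5,6)] -> total=2
Click 3 (1,0) count=0: revealed 7 new [(0,0) (0,1) (1,0) (1,1) (2,0) (2,1) (3,0)] -> total=9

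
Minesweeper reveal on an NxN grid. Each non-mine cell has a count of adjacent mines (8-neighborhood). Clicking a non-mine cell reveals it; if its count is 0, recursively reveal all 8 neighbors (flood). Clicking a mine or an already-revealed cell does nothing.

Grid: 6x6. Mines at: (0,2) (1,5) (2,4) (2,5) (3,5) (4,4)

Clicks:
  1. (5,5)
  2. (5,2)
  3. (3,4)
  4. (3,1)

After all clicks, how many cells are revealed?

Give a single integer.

Click 1 (5,5) count=1: revealed 1 new [(5,5)] -> total=1
Click 2 (5,2) count=0: revealed 22 new [(0,0) (0,1) (1,0) (1,1) (1,2) (1,3) (2,0) (2,1) (2,2) (2,3) (3,0) (3,1) (3,2) (3,3) (4,0) (4,1) (4,2) (4,3) (5,0) (5,1) (5,2) (5,3)] -> total=23
Click 3 (3,4) count=4: revealed 1 new [(3,4)] -> total=24
Click 4 (3,1) count=0: revealed 0 new [(none)] -> total=24

Answer: 24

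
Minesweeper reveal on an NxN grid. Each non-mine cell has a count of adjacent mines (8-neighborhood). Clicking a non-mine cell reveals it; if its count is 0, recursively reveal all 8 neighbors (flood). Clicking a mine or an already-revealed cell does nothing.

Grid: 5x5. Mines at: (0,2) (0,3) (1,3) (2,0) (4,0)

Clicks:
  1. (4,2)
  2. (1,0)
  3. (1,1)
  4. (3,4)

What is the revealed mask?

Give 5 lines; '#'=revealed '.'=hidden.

Answer: .....
##...
.####
.####
.####

Derivation:
Click 1 (4,2) count=0: revealed 12 new [(2,1) (2,2) (2,3) (2,4) (3,1) (3,2) (3,3) (3,4) (4,1) (4,2) (4,3) (4,4)] -> total=12
Click 2 (1,0) count=1: revealed 1 new [(1,0)] -> total=13
Click 3 (1,1) count=2: revealed 1 new [(1,1)] -> total=14
Click 4 (3,4) count=0: revealed 0 new [(none)] -> total=14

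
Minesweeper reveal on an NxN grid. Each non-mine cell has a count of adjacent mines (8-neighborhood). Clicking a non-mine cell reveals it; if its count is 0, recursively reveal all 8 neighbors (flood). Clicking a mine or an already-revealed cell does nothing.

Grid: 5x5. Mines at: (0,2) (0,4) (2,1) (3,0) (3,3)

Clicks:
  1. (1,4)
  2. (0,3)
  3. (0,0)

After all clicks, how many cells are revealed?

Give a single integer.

Click 1 (1,4) count=1: revealed 1 new [(1,4)] -> total=1
Click 2 (0,3) count=2: revealed 1 new [(0,3)] -> total=2
Click 3 (0,0) count=0: revealed 4 new [(0,0) (0,1) (1,0) (1,1)] -> total=6

Answer: 6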